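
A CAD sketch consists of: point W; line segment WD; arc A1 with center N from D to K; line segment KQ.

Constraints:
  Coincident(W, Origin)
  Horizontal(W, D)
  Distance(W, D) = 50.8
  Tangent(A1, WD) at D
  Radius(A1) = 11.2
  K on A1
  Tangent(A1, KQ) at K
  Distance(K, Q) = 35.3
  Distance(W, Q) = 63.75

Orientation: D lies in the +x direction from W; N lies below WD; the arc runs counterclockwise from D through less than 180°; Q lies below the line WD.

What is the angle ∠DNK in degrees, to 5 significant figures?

94.969°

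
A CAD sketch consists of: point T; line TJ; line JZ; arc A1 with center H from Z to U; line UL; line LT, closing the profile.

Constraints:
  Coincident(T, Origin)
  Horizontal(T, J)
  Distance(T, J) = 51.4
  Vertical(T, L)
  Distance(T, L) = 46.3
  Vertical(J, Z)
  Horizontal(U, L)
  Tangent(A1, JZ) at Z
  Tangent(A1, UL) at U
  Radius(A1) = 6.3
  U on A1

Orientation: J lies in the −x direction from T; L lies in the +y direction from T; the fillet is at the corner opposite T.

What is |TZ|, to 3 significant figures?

65.1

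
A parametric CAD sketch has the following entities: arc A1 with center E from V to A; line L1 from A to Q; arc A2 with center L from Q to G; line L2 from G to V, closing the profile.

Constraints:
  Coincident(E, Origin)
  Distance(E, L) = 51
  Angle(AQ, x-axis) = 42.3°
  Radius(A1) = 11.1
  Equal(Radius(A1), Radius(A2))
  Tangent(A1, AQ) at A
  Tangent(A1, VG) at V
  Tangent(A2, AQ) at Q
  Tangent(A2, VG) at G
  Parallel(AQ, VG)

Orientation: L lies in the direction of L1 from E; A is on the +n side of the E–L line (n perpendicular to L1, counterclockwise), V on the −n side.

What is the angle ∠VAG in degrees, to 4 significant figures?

66.48°

The slot axis is L1's direction at 42.3°, so u = (cos 42.3°, sin 42.3°) = (0.7396, 0.6730) and n = (−sin 42.3°, cos 42.3°) = (-0.6730, 0.7396). E is at the origin and L lies 51.0 along u from E, so L = 51.0·u = (37.72, 34.32). Tangency of A1 to both parallel lines with radius 11.1 puts A and V at E ± 11.1·n: A = (-7.470, 8.210), V = (7.470, -8.210). Equal radii place Q and G the same way about L: Q = L + 11.1·n = (30.25, 42.53), G = L − 11.1·n = (45.19, 26.11). Then cos ∠VAG = AV·AG / (|AV||AG|), giving 66.48°.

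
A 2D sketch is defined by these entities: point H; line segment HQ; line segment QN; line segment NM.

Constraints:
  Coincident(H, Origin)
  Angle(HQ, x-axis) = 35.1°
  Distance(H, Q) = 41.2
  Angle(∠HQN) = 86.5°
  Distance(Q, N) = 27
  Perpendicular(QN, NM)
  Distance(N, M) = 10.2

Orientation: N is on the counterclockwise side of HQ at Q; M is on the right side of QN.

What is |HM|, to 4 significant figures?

56.86

H is at the origin; HQ runs at 35.1° with length 41.2, so Q = 41.2·(cos 35.1°, sin 35.1°) = (33.71, 23.69). ∠HQN = 86.5°, so QN runs at 35.1° + (180° − 86.5°) = 128.6° from the x-axis; with |QN| = 27.0, N = Q + 27.0·(cos 128.6°, sin 128.6°) = (16.86, 44.79). QN ⟂ NM; with |NM| = 10.2 on the right of QN, M = N + 10.2·(0.7815, 0.6239) = (24.83, 51.15). Then |HM| = |M − H| = 56.86.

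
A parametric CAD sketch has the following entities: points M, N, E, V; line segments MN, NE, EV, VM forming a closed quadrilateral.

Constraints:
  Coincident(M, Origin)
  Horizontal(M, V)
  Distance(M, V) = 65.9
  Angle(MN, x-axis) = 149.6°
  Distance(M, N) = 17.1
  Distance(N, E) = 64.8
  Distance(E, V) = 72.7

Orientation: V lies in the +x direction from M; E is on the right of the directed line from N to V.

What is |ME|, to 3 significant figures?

51.6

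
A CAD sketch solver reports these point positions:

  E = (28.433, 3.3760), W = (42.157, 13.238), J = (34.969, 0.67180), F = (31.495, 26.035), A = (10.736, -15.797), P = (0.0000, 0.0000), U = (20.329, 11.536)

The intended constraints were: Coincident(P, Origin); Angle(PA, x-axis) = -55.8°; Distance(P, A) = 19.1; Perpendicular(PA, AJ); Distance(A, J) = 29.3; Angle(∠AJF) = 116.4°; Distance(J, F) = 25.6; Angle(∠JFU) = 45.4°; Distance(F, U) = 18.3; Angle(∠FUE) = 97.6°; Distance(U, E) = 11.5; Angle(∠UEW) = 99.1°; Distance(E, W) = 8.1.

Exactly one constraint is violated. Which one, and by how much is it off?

Distance(E, W) = 8.1 — off by 8.80.

P = (0.00, 0.00) ✓; PA at -55.80° ✓; |PA| = 19.10 ✓; ∠(PA, AJ) = 90.00° ✓; |AJ| = 29.30 ✓; ∠AJF = 116.4° ✓; |JF| = 25.60 ✓; ∠JFU = 45.40° ✓; |FU| = 18.30 ✓; ∠FUE = 97.60° ✓; |UE| = 11.50 ✓; ∠UEW = 99.10° ✓; |EW| = 16.90 ✗.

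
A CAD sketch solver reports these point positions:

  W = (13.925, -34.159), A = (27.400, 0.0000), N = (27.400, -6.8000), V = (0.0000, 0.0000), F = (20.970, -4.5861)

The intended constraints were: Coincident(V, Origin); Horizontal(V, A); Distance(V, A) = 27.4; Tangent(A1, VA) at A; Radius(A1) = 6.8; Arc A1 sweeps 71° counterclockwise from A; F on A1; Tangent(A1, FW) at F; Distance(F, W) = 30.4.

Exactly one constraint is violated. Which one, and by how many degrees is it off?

Tangent(A1, FW) at F — off by 5.60°.

V = (0.00, 0.00) ✓; V.y = 0.00, A.y = 0.00 ✓; |VA| = 27.40 ✓; ∠(NA, AV) = 90.00° ✓; |NA| = 6.800 ✓; bearing(N→F) − bearing(N→A) = 71.00° ✓; |NF| = 6.800 ✓; ∠(NF, FW) = 84.40° ✗; |FW| = 30.40 ✓.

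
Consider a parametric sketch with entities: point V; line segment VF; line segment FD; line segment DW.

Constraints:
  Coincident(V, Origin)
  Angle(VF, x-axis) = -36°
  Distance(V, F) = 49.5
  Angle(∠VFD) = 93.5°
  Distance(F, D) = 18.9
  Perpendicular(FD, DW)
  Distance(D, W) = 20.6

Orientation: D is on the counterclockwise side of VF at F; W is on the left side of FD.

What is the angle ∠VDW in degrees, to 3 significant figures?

23.9°

V is at the origin; VF runs at -36.0° with length 49.5, so F = 49.5·(cos -36.0°, sin -36.0°) = (40.0, -29.1). ∠VFD = 93.5°, so FD runs at -36.0° + (180° − 93.5°) = 50.5° from the x-axis; with |FD| = 18.9, D = F + 18.9·(cos 50.5°, sin 50.5°) = (52.1, -14.5). FD ⟂ DW; with |DW| = 20.6 on the left of FD, W = D + 20.6·(-0.772, 0.636) = (36.2, -1.41). Then cos ∠VDW = DV·DW / (|DV||DW|), giving 23.9°.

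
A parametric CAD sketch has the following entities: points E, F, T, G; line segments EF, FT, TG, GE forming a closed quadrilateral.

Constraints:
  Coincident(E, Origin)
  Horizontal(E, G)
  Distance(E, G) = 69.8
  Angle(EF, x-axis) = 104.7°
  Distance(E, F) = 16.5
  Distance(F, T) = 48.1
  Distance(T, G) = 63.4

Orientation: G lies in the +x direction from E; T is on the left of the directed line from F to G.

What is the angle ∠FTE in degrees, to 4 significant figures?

14.31°

E is at the origin; E and G share the same y with |EG| = 69.8 and G in +x, so G = (69.8, 0). EF runs at 104.7° with |EF| = 16.5, so F = (-4.187, 15.96). T is determined by |FT| = 48.1 and |TG| = 63.4 together: it lies at the intersection of circle(F, 48.1) and circle(G, 63.4). With |FG| = 75.69, the foot of the radical line on FG is 26.57 from F and the perpendicular offset is √(48.1² − 26.57²) = 40.09. Taking the left-of-FG solution: T = (30.24, 49.55).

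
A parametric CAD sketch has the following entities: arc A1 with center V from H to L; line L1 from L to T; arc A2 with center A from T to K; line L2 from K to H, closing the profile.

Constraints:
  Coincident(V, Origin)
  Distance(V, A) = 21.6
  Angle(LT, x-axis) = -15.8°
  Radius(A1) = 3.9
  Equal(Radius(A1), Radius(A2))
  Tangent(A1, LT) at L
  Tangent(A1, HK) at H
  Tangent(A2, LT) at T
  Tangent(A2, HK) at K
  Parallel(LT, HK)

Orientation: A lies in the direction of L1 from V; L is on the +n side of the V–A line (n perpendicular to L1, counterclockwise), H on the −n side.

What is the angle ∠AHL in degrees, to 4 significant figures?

79.77°

V is at the origin and A lies 21.6 along u from V, so A = 21.6·u = (20.78, -5.881). Tangency of A1 to both parallel lines with radius 3.9 puts L and H at V ± 3.9·n: L = (1.062, 3.753), H = (-1.062, -3.753). Then cos ∠AHL = HA·HL / (|HA||HL|), giving 79.77°.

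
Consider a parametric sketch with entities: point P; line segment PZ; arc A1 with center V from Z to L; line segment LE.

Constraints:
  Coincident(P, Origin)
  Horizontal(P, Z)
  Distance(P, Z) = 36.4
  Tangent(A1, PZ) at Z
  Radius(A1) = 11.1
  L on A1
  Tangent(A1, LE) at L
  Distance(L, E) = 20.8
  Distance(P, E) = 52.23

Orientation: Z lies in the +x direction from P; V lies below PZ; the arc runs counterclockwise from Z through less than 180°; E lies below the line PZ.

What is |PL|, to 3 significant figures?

32.4

P is at the origin; P and Z share the same y with |PZ| = 36.4 and Z on the +x side, so Z = (36.4, 0.00). A1 meets PZ tangentially, so VZ is at right angles to PZ, so V = Z + (0, -11.1) = (36.4, -11.1). Since VL ⟂ LE (tangency), |VE| = √(11.1² + 20.8²) = 23.6 regardless of where L sits on A1. So E lies on both circle(P, 52.23) and circle(V, 23.6); the below-PZ intersection is E = (39.2, -34.5). L is the foot of the tangent from E: L = (27.3, -17.5).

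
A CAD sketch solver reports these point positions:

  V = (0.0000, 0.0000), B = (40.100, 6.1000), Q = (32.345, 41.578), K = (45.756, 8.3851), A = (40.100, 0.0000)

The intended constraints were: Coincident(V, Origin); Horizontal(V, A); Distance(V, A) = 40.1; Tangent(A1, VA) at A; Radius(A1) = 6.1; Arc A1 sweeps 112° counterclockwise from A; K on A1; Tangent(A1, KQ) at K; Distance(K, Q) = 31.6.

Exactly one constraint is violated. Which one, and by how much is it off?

Distance(K, Q) = 31.6 — off by 4.20.

V = (0.00, 0.00) ✓; V.y = 0.00, A.y = 0.00 ✓; |VA| = 40.10 ✓; ∠(BA, AV) = 90.00° ✓; |BA| = 6.100 ✓; bearing(B→K) − bearing(B→A) = 112.0° ✓; |BK| = 6.100 ✓; ∠(BK, KQ) = 90.00° ✓; |KQ| = 35.80 ✗.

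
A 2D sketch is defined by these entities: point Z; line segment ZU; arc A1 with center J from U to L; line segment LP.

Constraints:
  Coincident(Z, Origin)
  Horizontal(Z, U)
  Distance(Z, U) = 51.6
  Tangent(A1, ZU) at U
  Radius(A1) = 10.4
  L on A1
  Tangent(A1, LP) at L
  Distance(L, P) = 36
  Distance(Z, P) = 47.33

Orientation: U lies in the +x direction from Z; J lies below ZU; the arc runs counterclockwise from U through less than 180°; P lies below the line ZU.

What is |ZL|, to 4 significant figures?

42.58

Z is at the origin; ZU is horizontal with |ZU| = 51.6 and U on the +x side, so U = (51.60, 0.000). Since A1 is tangent to ZU there, JU ⟂ ZU, so J = U + (0, -10.4) = (51.60, -10.40). Since JL ⟂ LP (tangency), |JP| = √(10.4² + 36.0²) = 37.47 regardless of where L sits on A1. So P lies on both circle(Z, 47.33) and circle(J, 37.47); the below-ZU intersection is P = (27.13, -38.78). L is the foot of the tangent from P: L = (42.15, -6.062).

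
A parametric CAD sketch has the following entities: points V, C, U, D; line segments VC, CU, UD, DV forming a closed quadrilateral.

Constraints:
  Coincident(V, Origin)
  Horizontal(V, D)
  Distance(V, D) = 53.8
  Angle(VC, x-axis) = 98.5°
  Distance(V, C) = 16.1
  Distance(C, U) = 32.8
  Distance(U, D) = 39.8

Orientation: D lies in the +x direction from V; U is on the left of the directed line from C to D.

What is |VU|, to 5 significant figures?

40.421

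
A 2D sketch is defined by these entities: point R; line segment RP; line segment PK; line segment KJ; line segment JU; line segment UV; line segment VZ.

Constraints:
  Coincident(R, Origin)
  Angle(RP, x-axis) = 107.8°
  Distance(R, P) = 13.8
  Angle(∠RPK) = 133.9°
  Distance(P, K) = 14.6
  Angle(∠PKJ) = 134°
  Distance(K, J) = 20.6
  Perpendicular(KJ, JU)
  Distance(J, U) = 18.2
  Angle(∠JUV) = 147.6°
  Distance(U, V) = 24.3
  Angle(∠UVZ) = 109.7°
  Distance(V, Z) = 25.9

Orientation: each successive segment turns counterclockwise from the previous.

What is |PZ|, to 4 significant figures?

23.75

R is at the origin; RP runs at 107.8° with length 13.8, so P = (-4.219, 13.14). ∠RPK = 133.9° gives PK at 153.9° from the x-axis; with |PK| = 14.6, K = (-17.33, 19.56). ∠PKJ = 134.0° gives KJ at -160.1° from the x-axis; with |KJ| = 20.6, J = (-36.70, 12.55). KJ ⟂ JU, so JU runs at -70.10°; with |JU| = 18.2, U = (-30.50, -4.563). ∠JUV = 147.6° gives UV at -37.70° from the x-axis; with |UV| = 24.3, V = (-11.28, -19.42). ∠UVZ = 109.7° gives VZ at 32.60° from the x-axis; with |VZ| = 25.9, Z = (10.54, -5.469). Then |PZ| = |Z − P| = 23.75.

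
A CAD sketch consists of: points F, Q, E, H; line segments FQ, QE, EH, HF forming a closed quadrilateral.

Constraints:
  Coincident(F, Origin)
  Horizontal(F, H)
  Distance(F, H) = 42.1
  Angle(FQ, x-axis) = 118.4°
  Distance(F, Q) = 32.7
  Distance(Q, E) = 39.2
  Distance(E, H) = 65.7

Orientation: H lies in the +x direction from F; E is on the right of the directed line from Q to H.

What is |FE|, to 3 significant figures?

24.9

Checks: |QE| = 39.20 ✓; |EH| = 65.70 ✓.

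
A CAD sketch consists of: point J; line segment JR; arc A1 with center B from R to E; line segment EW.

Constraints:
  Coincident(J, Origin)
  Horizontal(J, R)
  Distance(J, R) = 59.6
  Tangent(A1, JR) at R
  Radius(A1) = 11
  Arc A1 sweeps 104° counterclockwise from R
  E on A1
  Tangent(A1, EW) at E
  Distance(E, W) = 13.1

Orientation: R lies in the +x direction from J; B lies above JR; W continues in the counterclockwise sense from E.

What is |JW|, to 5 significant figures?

72.100

On A1, R sits at bearing -90° from B; a 104° counterclockwise sweep puts E at bearing 14°, so E = B + 11.0·(cos 14°, sin 14°) = (70.273, 13.661). Since A1 is tangent to EW there, BE ⟂ EW, so EW runs along (−sin 14°, cos 14°); with |EW| = 13.1, W = (67.104, 26.372). Then |JW| = |W − J| = 72.100.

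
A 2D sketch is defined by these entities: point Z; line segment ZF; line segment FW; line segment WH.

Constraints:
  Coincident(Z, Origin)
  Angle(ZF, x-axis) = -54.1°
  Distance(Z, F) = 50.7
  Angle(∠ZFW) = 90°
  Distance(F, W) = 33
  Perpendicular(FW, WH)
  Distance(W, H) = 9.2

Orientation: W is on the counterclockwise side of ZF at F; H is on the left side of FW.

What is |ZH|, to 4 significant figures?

53.02

Z is at the origin; ZF runs at -54.1° with length 50.7, so F = 50.7·(cos -54.1°, sin -54.1°) = (29.73, -41.07). ∠ZFW = 90.0°, so FW runs at -54.1° + (180° − 90.0°) = 35.90° from the x-axis; with |FW| = 33.0, W = F + 33.0·(cos 35.90°, sin 35.90°) = (56.46, -21.72). FW ⟂ WH; with |WH| = 9.2 on the left of FW, H = W + 9.2·(-0.5864, 0.8100) = (51.07, -14.27). Then |ZH| = |H − Z| = 53.02.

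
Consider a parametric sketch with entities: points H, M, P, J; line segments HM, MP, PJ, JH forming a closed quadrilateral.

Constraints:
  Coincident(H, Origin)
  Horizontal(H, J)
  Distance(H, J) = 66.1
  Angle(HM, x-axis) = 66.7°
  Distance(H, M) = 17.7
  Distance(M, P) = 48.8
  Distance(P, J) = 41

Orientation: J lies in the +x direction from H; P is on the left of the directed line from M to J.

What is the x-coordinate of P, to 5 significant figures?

50.692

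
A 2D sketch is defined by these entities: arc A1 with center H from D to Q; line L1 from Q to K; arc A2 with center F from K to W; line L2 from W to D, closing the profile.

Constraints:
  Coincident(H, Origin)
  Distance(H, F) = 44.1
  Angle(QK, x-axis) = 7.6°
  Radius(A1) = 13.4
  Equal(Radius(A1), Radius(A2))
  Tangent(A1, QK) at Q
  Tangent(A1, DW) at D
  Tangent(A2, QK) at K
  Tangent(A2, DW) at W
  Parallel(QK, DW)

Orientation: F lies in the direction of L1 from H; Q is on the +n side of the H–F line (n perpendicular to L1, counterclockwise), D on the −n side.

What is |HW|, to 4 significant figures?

46.09

The slot axis is L1's direction at 7.6°, so u = (cos 7.6°, sin 7.6°) = (0.9912, 0.1323) and n = (−sin 7.6°, cos 7.6°) = (-0.1323, 0.9912). H is at the origin and F lies 44.1 along u from H, so F = 44.1·u = (43.71, 5.833). Tangency of A1 to both parallel lines with radius 13.4 puts Q and D at H ± 13.4·n: Q = (-1.772, 13.28), D = (1.772, -13.28). Equal radii place K and W the same way about F: K = F + 13.4·n = (41.94, 19.11), W = F − 13.4·n = (45.48, -7.450). Then |HW| = |W − H| = 46.09.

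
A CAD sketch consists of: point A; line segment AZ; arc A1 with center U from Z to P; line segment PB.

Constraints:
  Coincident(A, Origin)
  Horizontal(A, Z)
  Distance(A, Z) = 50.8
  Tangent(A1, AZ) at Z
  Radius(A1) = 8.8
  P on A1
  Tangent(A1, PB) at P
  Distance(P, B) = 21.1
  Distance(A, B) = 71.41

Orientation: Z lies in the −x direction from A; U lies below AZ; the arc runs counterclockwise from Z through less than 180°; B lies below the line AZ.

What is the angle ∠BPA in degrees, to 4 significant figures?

117.3°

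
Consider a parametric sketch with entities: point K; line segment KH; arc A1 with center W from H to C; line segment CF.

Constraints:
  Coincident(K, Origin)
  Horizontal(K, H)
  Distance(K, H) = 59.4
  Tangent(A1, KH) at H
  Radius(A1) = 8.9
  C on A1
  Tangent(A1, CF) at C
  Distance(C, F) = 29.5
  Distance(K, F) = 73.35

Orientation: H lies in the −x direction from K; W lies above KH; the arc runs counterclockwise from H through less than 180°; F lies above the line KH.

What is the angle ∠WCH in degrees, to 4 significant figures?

34.44°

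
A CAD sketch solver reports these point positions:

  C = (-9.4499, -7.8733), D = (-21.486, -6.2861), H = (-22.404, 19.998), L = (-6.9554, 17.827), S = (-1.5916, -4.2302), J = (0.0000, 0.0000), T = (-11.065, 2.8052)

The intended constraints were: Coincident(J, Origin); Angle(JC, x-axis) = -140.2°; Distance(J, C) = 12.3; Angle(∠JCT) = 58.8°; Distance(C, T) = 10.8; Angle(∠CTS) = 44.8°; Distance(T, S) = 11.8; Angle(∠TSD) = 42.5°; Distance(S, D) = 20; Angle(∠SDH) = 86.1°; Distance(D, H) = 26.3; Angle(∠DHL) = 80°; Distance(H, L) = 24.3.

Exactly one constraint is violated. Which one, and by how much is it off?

Distance(H, L) = 24.3 — off by 8.70.

J = (0.00, 0.00) ✓; JC at -140.2° ✓; |JC| = 12.30 ✓; ∠JCT = 58.80° ✓; |CT| = 10.80 ✓; ∠CTS = 44.80° ✓; |TS| = 11.80 ✓; ∠TSD = 42.50° ✓; |SD| = 20.00 ✓; ∠SDH = 86.10° ✓; |DH| = 26.30 ✓; ∠DHL = 80.00° ✓; |HL| = 15.60 ✗.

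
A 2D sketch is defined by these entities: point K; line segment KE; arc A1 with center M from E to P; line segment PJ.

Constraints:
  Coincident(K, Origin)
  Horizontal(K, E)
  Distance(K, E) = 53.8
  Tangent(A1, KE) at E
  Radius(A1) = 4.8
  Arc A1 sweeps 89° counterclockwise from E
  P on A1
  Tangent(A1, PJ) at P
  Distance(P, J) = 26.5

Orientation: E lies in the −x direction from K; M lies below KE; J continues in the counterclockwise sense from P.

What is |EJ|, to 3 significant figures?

31.7

K is at the origin; KE is horizontal with |KE| = 53.8 and E on the −x side, so E = (-53.8, 0.00). A1 meets KE tangentially, so ME is at right angles to KE, so M = E + (0, -4.8) = (-53.8, -4.80). On A1, E sits at bearing 90° from M; an 89° counterclockwise sweep puts P at bearing 179°, so P = M + 4.8·(cos 179°, sin 179°) = (-58.6, -4.72). The tangent condition forces MP to be normal to PJ, so PJ runs along (−sin 179°, cos 179°); with |PJ| = 26.5, J = (-59.1, -31.2). Then |EJ| = |J − E| = 31.7.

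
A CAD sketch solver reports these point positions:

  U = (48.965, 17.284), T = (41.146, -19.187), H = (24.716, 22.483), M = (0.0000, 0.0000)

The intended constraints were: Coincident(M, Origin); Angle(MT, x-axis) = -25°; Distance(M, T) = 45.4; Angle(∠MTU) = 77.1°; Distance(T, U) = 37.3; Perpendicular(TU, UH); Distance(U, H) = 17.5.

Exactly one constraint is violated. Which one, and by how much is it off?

Distance(U, H) = 17.5 — off by 7.30.

M = (0.00, 0.00) ✓; MT at -25.00° ✓; |MT| = 45.40 ✓; ∠MTU = 77.10° ✓; |TU| = 37.30 ✓; ∠(TU, UH) = 90.00° ✓; |UH| = 24.80 ✗.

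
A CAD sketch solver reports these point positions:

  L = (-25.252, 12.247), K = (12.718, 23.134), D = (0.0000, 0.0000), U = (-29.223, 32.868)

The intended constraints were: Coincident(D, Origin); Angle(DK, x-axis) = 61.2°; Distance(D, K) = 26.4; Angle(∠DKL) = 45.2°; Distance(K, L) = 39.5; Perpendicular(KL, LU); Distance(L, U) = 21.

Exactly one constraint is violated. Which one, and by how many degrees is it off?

Perpendicular(KL, LU) — off by 5.10°.

D = (0.00, 0.00) ✓; DK at 61.20° ✓; |DK| = 26.40 ✓; ∠DKL = 45.20° ✓; |KL| = 39.50 ✓; ∠(KL, LU) = 95.10° ✗; |LU| = 21.00 ✓.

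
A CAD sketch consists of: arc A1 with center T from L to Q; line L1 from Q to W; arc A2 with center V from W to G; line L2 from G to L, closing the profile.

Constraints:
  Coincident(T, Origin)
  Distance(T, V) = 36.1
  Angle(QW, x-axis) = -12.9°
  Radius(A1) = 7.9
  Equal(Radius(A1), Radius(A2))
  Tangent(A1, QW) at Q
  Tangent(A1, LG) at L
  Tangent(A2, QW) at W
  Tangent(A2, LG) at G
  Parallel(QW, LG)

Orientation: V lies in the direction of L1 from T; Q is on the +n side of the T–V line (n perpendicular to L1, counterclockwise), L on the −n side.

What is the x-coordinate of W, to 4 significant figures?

36.95

The slot axis is L1's direction at -12.9°, so u = (cos -12.9°, sin -12.9°) = (0.9748, -0.2233) and n = (−sin -12.9°, cos -12.9°) = (0.2233, 0.9748). T is at the origin and V lies 36.1 along u from T, so V = 36.1·u = (35.19, -8.059). Tangency of A1 to both parallel lines with radius 7.9 puts Q and L at T ± 7.9·n: Q = (1.764, 7.701), L = (-1.764, -7.701). Equal radii place W and G the same way about V: W = V + 7.9·n = (36.95, -0.3587), G = V − 7.9·n = (33.43, -15.76). So W.x = 36.95.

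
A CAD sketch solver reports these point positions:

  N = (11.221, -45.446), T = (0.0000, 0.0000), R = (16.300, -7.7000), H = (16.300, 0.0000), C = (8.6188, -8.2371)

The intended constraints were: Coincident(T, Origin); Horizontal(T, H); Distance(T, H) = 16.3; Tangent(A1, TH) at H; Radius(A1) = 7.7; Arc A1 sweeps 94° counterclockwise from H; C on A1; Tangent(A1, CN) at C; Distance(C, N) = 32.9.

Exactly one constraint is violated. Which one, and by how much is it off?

Distance(C, N) = 32.9 — off by 4.40.

T = (0.00, 0.00) ✓; T.y = 0.00, H.y = 0.00 ✓; |TH| = 16.30 ✓; ∠(RH, HT) = 90.00° ✓; |RH| = 7.700 ✓; bearing(R→C) − bearing(R→H) = 94.00° ✓; |RC| = 7.700 ✓; ∠(RC, CN) = 90.00° ✓; |CN| = 37.30 ✗.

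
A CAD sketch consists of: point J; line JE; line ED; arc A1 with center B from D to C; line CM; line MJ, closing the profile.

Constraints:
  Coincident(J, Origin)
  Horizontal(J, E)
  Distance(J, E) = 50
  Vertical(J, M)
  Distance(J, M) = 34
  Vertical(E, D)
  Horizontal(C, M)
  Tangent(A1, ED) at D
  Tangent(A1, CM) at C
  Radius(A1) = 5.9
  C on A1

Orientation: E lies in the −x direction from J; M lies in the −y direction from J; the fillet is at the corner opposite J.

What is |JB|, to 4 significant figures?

52.29

J is at the origin; J and E share the same y with |JE| = 50.0 and E on the −x side, so E = (-50.00, 0.000). JM is vertical with |JM| = 34.0 and M on the −y side, so M = (0.000, -34.00). The virtual corner opposite J is at (-50.00, -34.00). Tangency of A1 to ED means the radius BD is perpendicular to ED and tangency of A1 to CM means the radius BC is perpendicular to CM, with radius 5.9, so the center B sits 5.9 in from both sides at B = (-44.10, -28.10). Then |JB| = |B − J| = 52.29.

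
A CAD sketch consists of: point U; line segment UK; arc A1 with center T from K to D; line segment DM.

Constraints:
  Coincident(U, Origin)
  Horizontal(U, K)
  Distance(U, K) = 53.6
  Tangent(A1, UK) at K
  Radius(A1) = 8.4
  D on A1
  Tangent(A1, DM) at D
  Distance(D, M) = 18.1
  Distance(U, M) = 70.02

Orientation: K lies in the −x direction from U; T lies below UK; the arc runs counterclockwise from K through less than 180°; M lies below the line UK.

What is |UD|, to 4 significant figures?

62.16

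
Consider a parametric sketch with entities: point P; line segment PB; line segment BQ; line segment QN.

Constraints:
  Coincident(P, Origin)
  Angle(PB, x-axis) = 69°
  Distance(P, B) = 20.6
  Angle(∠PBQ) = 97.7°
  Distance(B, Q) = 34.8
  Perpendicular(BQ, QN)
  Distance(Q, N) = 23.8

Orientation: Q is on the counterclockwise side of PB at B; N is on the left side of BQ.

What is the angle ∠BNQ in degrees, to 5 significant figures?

55.631°

P is at the origin; PB runs at 69.0° with length 20.6, so B = 20.6·(cos 69.0°, sin 69.0°) = (7.3824, 19.232). ∠PBQ = 97.7°, so BQ runs at 69.0° + (180° − 97.7°) = 151.30° from the x-axis; with |BQ| = 34.8, Q = B + 34.8·(cos 151.30°, sin 151.30°) = (-23.142, 35.944). BQ is perpendicular to QN; with |QN| = 23.8 on the left of BQ, N = Q + 23.8·(-0.48022, -0.87715) = (-34.572, 15.067). Then cos ∠BNQ = NB·NQ / (|NB||NQ|), giving 55.631°.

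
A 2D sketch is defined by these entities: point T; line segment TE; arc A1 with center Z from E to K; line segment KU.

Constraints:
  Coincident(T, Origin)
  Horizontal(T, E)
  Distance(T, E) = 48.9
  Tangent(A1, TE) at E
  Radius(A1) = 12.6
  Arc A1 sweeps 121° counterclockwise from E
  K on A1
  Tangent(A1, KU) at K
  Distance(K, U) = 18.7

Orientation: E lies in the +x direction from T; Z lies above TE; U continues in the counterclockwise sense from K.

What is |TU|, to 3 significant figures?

61.2

T is at the origin; T and E share the same y with |TE| = 48.9 and E on the +x side, so E = (48.9, 0.00). The tangent condition forces ZE to be normal to TE, so Z = E + (0, 12.6) = (48.9, 12.6). On A1, E sits at bearing -90° from Z; a 121° counterclockwise sweep puts K at bearing 31°, so K = Z + 12.6·(cos 31°, sin 31°) = (59.7, 19.1). The tangent condition forces ZK to be normal to KU, so KU runs along (−sin 31°, cos 31°); with |KU| = 18.7, U = (50.1, 35.1). Then |TU| = |U − T| = 61.2.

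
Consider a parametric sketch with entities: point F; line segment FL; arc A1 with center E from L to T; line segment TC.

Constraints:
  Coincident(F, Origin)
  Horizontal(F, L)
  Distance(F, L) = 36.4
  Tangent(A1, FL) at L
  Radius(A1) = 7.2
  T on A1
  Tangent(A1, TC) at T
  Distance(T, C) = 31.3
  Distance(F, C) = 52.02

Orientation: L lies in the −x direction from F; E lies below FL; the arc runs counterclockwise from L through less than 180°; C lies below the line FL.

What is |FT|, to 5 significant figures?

44.275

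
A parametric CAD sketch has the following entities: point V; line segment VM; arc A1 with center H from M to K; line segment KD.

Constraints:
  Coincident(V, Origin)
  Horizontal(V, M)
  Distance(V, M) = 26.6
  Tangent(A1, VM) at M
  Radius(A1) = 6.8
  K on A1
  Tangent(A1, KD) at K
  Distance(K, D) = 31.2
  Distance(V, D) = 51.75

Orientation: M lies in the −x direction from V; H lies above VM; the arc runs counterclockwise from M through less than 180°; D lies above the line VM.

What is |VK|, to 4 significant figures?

22.99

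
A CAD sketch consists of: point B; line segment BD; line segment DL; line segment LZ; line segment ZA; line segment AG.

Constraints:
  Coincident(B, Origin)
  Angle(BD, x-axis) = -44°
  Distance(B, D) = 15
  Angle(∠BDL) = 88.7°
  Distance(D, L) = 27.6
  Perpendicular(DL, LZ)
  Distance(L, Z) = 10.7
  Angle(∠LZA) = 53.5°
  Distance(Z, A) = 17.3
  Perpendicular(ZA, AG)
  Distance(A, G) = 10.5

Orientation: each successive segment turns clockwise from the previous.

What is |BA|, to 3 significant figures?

19.8

The perpendicularity gives LZ at right angles to DL, so LZ runs at 135°; with |LZ| = 10.7, Z = (-16.4, -22.2). ∠LZA = 53.5° gives ZA at 8.20° from the x-axis; with |ZA| = 17.3, A = (0.769, -19.8). Then |BA| = |A − B| = 19.8.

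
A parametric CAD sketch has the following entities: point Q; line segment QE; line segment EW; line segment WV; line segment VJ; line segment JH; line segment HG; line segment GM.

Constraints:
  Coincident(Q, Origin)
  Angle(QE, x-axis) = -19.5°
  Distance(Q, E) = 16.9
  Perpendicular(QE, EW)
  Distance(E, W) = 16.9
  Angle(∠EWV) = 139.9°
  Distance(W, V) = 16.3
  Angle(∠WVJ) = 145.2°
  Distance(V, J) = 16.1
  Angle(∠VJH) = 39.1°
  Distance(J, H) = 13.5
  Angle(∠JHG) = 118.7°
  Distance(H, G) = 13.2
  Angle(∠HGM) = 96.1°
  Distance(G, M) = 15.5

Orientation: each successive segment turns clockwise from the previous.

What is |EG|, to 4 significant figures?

24.76

Q is at the origin; QE runs at -19.5° with length 16.9, so E = (15.93, -5.641). QE is perpendicular to EW, so EW runs at -109.5°; with |EW| = 16.9, W = (10.29, -21.57). ∠EWV = 139.9° gives WV at -149.6° from the x-axis; with |WV| = 16.3, V = (-3.770, -29.82). ∠WVJ = 145.2° gives VJ at 175.6° from the x-axis; with |VJ| = 16.1, J = (-19.82, -28.59). ∠VJH = 39.1° gives JH at 34.70° from the x-axis; with |JH| = 13.5, H = (-8.723, -20.90). ∠JHG = 118.7° gives HG at -26.60° from the x-axis; with |HG| = 13.2, G = (3.080, -26.81). Then |EG| = |G − E| = 24.76.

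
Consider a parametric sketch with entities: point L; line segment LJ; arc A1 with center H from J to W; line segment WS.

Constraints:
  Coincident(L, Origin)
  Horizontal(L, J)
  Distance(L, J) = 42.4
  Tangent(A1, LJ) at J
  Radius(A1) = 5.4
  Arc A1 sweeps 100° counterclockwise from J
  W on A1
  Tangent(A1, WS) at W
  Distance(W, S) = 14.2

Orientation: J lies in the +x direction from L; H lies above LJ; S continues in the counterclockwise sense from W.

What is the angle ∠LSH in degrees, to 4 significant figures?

55.00°

L is at the origin; L and J share the same y with |LJ| = 42.4 and J on the +x side, so J = (42.40, 0.000). A1 meets LJ tangentially, so HJ is at right angles to LJ, so H = J + (0, 5.4) = (42.40, 5.400). On A1, J sits at bearing -90° from H; a 100° counterclockwise sweep puts W at bearing 10°, so W = H + 5.4·(cos 10°, sin 10°) = (47.72, 6.338). Since A1 is tangent to WS there, HW ⟂ WS, so WS runs along (−sin 10°, cos 10°); with |WS| = 14.2, S = (45.25, 20.32). Then cos ∠LSH = SL·SH / (|SL||SH|), giving 55.00°.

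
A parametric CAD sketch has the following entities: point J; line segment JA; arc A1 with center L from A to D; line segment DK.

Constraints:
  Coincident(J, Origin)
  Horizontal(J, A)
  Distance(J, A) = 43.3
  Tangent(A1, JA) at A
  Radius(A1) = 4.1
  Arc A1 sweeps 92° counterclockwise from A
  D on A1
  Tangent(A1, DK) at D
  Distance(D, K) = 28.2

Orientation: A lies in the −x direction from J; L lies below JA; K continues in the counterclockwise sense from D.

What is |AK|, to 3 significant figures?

32.6

On A1, A sits at bearing 90° from L; a 92° counterclockwise sweep puts D at bearing 182°, so D = L + 4.1·(cos 182°, sin 182°) = (-47.4, -4.24). Since A1 is tangent to DK there, LD ⟂ DK, so DK runs along (−sin 182°, cos 182°); with |DK| = 28.2, K = (-46.4, -32.4). Then |AK| = |K − A| = 32.6.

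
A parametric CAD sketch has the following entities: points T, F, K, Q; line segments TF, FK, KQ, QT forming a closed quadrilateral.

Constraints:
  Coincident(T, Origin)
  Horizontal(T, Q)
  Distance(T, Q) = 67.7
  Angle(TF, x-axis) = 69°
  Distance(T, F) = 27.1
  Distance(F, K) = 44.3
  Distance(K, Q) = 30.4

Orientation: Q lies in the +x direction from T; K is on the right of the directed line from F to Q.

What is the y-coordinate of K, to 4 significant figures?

-8.388

T is at the origin; TQ is horizontal with |TQ| = 67.7 and Q in +x, so Q = (67.7, 0). TF runs at 69.0° with |TF| = 27.1, so F = (9.712, 25.30). K is determined by |FK| = 44.3 and |KQ| = 30.4 together: it lies at the intersection of circle(F, 44.3) and circle(Q, 30.4). With |FQ| = 63.27, the foot of the radical line on FQ is 39.84 from F and the perpendicular offset is √(44.3² − 39.84²) = 19.37. Taking the right-of-FQ solution: K = (38.48, -8.388).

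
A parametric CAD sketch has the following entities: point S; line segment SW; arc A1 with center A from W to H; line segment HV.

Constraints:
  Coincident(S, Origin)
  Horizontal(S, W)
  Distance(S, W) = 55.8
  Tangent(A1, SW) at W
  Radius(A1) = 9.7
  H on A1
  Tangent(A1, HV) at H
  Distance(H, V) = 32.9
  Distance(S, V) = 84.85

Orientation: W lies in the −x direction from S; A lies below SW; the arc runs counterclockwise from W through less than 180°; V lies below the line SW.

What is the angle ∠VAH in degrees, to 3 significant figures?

73.6°

S is at the origin; SW is horizontal with |SW| = 55.8 and W on the −x side, so W = (-55.8, 0.00). Tangency of A1 to SW means the radius AW is perpendicular to SW, so A = W + (0, -9.7) = (-55.8, -9.70). Since AH ⟂ HV (tangency), |AV| = √(9.7² + 32.9²) = 34.3 regardless of where H sits on A1. So V lies on both circle(S, 84.85) and circle(A, 34.3); the below-SW intersection is V = (-76.2, -37.2). H is the foot of the tangent from V: H = (-64.9, -6.36).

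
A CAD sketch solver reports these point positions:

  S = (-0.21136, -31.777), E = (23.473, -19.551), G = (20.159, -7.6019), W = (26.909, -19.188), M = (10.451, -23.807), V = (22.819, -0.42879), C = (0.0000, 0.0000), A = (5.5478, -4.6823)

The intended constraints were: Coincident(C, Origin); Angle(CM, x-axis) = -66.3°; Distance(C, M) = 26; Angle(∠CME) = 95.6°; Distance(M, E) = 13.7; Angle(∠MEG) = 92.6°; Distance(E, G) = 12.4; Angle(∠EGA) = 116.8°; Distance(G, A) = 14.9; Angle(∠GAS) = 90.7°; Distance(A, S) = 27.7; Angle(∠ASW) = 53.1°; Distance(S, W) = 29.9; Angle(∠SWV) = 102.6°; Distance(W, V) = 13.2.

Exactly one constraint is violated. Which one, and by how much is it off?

Distance(W, V) = 13.2 — off by 6.00.

C = (0.00, 0.00) ✓; CM at -66.30° ✓; |CM| = 26.00 ✓; ∠CME = 95.60° ✓; |ME| = 13.70 ✓; ∠MEG = 92.60° ✓; |EG| = 12.40 ✓; ∠EGA = 116.8° ✓; |GA| = 14.90 ✓; ∠GAS = 90.70° ✓; |AS| = 27.70 ✓; ∠ASW = 53.10° ✓; |SW| = 29.90 ✓; ∠SWV = 102.6° ✓; |WV| = 19.20 ✗.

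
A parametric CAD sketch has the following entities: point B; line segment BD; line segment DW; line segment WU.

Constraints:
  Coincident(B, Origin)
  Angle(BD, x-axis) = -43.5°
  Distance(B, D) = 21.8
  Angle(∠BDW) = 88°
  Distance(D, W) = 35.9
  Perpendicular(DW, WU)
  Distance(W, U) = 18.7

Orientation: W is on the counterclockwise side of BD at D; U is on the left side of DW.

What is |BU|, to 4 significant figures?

35.27

B is at the origin; BD runs at -43.5° with length 21.8, so D = 21.8·(cos -43.5°, sin -43.5°) = (15.81, -15.01). ∠BDW = 88.0°, so DW runs at -43.5° + (180° − 88.0°) = 48.50° from the x-axis; with |DW| = 35.9, W = D + 35.9·(cos 48.50°, sin 48.50°) = (39.60, 11.88). DW ⟂ WU; with |WU| = 18.7 on the left of DW, U = W + 18.7·(-0.7490, 0.6626) = (25.60, 24.27). Then |BU| = |U − B| = 35.27.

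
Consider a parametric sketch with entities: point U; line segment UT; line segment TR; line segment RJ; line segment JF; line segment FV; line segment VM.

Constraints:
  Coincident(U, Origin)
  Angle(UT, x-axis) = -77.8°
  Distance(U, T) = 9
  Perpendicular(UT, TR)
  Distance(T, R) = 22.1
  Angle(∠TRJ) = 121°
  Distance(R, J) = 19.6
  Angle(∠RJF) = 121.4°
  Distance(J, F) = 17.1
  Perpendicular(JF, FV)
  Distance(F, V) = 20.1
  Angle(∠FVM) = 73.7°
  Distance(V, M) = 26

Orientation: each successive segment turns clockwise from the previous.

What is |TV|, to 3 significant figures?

23.5

U is at the origin; UT runs at -77.8° with length 9.0, so T = (1.90, -8.80). UT is perpendicular to TR, so TR runs at -168°; with |TR| = 22.1, R = (-19.7, -13.5). ∠TRJ = 121.0° gives RJ at 133° from the x-axis; with |RJ| = 19.6, J = (-33.1, 0.821). ∠RJF = 121.4° gives JF at 74.6° from the x-axis; with |JF| = 17.1, F = (-28.6, 17.3). JF is perpendicular to FV, so FV runs at -15.4°; with |FV| = 20.1, V = (-9.20, 12.0). Then |TV| = |V − T| = 23.5.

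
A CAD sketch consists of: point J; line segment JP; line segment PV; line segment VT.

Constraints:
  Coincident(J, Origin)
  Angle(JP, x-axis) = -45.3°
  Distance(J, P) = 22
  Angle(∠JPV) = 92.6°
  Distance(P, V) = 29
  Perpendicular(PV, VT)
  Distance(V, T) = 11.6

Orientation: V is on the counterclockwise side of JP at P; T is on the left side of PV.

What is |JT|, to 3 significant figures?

31.7

∠JPV = 92.6°, so PV runs at -45.3° + (180° − 92.6°) = 42.1° from the x-axis; with |PV| = 29.0, V = P + 29.0·(cos 42.1°, sin 42.1°) = (37.0, 3.80). PV ⟂ VT; with |VT| = 11.6 on the left of PV, T = V + 11.6·(-0.670, 0.742) = (29.2, 12.4). Then |JT| = |T − J| = 31.7.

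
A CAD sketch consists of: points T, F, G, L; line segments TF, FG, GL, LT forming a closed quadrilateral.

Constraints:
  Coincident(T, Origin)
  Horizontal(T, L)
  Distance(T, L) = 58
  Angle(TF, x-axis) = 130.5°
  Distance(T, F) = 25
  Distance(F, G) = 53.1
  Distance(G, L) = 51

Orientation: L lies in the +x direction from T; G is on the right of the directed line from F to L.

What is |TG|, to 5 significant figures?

28.394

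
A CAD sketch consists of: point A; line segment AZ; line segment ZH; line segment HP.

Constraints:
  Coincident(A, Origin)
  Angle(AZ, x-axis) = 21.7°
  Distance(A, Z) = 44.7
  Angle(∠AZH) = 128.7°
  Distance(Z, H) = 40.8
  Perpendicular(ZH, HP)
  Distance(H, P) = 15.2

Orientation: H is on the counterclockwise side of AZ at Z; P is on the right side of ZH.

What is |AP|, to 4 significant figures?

85.06

∠AZH = 128.7°, so ZH runs at 21.7° + (180° − 128.7°) = 73.00° from the x-axis; with |ZH| = 40.8, H = Z + 40.8·(cos 73.00°, sin 73.00°) = (53.46, 55.54). ZH is perpendicular to HP; with |HP| = 15.2 on the right of ZH, P = H + 15.2·(0.9563, -0.2924) = (68.00, 51.10). Then |AP| = |P − A| = 85.06.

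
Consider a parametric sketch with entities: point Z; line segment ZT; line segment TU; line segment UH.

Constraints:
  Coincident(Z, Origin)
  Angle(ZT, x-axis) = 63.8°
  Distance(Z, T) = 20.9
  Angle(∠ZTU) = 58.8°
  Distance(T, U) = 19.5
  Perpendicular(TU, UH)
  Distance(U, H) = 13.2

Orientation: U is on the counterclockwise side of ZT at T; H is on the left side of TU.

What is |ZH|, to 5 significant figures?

9.8540

∠ZTU = 58.8°, so TU runs at 63.8° + (180° − 58.8°) = 185.00° from the x-axis; with |TU| = 19.5, U = T + 19.5·(cos 185.00°, sin 185.00°) = (-10.198, 17.053). TU ⟂ UH; with |UH| = 13.2 on the left of TU, H = U + 13.2·(0.087156, -0.99619) = (-9.0479, 3.9034). Then |ZH| = |H − Z| = 9.8540.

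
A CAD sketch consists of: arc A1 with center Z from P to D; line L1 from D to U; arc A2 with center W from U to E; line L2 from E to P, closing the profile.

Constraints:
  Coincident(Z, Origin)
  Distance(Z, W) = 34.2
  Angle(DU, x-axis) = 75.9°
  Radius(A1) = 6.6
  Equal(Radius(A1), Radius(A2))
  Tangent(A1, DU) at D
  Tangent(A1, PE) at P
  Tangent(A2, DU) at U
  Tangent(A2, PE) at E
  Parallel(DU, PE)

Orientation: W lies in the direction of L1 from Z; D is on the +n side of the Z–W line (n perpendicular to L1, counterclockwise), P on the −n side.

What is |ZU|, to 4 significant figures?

34.83

Tangency of A1 to both parallel lines with radius 6.6 puts D and P at Z ± 6.6·n: D = (-6.401, 1.608), P = (6.401, -1.608). Equal radii place U and E the same way about W: U = W + 6.6·n = (1.930, 34.78), E = W − 6.6·n = (14.73, 31.56). Then |ZU| = |U − Z| = 34.83.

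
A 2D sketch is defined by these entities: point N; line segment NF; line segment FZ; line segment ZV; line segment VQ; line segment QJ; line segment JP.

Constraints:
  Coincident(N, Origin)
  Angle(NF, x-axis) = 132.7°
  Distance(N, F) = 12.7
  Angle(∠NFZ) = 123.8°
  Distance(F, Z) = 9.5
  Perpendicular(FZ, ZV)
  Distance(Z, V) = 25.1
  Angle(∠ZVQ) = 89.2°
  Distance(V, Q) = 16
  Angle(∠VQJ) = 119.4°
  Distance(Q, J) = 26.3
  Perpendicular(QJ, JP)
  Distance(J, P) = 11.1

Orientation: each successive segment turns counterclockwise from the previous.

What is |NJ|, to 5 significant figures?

14.881

N is at the origin; NF runs at 132.7° with length 12.7, so F = (-8.6126, 9.3334). ∠NFZ = 123.8° gives FZ at -171.10° from the x-axis; with |FZ| = 9.5, Z = (-17.998, 7.8637). The perpendicularity gives ZV at right angles to FZ, so ZV runs at -81.100°; with |ZV| = 25.1, V = (-14.115, -16.934). ∠ZVQ = 89.2° gives VQ at 9.7000° from the x-axis; with |VQ| = 16.0, Q = (1.6562, -14.238). ∠VQJ = 119.4° gives QJ at 70.300° from the x-axis; with |QJ| = 26.3, J = (10.522, 10.522). Then |NJ| = |J − N| = 14.881.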